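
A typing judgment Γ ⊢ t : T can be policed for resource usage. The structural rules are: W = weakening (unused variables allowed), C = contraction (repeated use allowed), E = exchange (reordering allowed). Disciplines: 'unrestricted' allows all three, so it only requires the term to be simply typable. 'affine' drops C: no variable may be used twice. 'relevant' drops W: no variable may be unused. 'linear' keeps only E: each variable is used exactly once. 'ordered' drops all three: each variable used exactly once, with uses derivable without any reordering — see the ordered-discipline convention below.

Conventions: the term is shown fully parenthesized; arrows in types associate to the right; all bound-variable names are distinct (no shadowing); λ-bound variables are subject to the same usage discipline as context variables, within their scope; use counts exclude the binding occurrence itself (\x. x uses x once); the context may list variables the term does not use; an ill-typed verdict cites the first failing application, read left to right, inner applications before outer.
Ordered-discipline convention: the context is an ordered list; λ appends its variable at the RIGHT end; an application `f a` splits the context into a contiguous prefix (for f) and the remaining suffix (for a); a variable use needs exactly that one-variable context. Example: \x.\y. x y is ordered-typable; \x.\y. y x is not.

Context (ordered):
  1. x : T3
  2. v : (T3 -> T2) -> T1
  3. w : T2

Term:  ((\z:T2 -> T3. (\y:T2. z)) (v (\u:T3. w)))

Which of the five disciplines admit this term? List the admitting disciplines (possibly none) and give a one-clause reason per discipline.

accepted by: none
use counts: x: 0; v: 1; w: 1; z [bound]: 1; y [bound]: 0; u [bound]: 0
order of uses: z, v, w
typing: ill-typed: an argument T1 mismatches the expected T2 -> T3
ordered ✗ (the type mismatch rejects it)
linear ✗ (not simply typable)
affine ✗ (fails simple typing)
relevant ✗ (a type mismatch blocks all five)
unrestricted ✗ (the type mismatch rejects it)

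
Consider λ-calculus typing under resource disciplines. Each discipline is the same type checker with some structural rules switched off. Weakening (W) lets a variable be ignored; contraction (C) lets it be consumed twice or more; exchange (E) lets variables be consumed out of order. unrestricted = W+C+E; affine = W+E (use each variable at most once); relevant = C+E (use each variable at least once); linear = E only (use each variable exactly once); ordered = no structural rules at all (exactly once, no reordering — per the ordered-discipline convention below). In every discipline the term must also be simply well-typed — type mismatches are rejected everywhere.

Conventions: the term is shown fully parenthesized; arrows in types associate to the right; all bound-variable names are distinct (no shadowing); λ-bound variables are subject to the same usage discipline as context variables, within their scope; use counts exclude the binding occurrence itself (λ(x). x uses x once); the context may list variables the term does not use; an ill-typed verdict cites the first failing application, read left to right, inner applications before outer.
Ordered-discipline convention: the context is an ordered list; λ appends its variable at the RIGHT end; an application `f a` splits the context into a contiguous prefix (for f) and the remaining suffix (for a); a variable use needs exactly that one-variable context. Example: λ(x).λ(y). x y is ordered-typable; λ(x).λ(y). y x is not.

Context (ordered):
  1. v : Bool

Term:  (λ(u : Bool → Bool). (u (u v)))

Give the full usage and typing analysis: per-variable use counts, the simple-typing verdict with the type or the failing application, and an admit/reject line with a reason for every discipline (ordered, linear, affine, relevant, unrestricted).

usage: v: 1; u (λ-bound): 2
use order (left to right): u, u, v
typing: ✓ — (Bool → Bool) → Bool
ordered: ✗, uses contraction: u ×2
linear: ✗, uses contraction: u ×2
affine: ✗, uses contraction: u ×2
relevant: ✓, v, u: all used, weakening unneeded
unrestricted: ✓, simply typable at (Bool → Bool) → Bool; W, C, E all held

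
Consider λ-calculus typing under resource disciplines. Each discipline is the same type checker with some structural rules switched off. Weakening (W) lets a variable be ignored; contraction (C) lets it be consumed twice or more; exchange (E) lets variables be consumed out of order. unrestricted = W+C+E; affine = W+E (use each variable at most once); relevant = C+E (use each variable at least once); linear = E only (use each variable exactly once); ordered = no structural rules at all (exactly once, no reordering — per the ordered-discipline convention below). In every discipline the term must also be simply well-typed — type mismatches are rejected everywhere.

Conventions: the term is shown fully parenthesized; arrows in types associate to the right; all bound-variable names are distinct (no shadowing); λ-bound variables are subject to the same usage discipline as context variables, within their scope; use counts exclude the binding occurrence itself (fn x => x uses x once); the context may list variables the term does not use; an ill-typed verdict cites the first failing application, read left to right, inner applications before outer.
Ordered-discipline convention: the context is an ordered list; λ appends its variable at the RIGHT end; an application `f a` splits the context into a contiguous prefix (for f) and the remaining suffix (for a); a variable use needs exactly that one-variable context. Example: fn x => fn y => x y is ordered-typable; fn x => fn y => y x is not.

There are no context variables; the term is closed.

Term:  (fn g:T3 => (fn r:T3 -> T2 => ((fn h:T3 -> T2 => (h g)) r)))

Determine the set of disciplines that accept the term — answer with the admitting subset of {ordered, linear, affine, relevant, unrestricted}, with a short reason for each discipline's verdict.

admitted in: linear, affine, relevant, unrestricted
usage: g (bound): 1×, r (bound): 1×, h (bound): 1×
use order (left to right): h, g, r
typing: well-typed — term : T3 -> (T3 -> T2) -> T2
ordered ✗ (no ordered split (uses run h, g, r))
linear ✓ (g, r, h: one use apiece)
affine ✓ (at most one use each (g, r, h))
relevant ✓ (g, r, h: all used, weakening unneeded)
unrestricted ✓ (type-checks (T3 -> (T3 -> T2) -> T2) and nothing is barred)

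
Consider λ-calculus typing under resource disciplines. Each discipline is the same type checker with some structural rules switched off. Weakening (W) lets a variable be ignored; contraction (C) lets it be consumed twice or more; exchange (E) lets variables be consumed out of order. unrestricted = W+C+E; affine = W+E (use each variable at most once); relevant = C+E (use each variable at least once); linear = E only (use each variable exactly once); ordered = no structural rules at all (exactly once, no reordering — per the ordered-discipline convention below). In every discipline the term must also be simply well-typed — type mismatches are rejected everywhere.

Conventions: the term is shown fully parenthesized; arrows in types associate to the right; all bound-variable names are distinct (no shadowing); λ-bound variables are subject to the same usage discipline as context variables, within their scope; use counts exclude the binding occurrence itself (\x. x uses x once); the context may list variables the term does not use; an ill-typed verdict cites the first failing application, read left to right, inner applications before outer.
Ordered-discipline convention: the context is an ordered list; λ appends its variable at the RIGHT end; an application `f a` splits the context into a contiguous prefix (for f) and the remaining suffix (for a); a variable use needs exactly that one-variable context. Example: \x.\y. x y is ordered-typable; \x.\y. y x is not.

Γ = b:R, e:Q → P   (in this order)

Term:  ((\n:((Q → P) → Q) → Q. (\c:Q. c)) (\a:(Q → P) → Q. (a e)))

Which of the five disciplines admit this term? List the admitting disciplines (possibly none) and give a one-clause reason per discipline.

accepted by: affine, unrestricted
use counts: b ×0, e ×1, n (bound) ×0, c (bound) ×1, a (bound) ×1
order of uses: c, a, e
typing: well-typed — term : Q → Q
ordered: ✗ — b, n left unused
linear: ✗ — b, n left unused
affine: ✓ — none of b, e, n, c, a used more than once
relevant: ✗ — b, n left unused
unrestricted: ✓ — well-typed at Q → Q; no restrictions here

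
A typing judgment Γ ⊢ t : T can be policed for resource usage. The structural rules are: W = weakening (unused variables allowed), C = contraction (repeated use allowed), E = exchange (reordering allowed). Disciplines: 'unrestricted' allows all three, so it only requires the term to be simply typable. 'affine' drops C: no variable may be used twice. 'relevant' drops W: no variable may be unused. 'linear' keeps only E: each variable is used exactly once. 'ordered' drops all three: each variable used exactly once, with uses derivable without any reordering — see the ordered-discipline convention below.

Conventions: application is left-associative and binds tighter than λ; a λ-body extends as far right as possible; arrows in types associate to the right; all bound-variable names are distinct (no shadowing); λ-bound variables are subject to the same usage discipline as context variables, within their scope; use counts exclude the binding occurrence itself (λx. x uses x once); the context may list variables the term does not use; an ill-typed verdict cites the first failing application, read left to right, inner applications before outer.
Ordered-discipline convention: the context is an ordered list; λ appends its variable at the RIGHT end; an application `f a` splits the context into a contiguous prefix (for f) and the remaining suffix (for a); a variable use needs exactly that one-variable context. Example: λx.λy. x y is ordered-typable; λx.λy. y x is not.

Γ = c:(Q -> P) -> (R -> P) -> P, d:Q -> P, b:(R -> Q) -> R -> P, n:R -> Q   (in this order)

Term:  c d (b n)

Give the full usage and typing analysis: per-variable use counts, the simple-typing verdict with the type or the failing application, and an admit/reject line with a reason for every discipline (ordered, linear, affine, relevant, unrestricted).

variable uses: c: 1; d: 1; b: 1; n: 1
use order (left to right): c, d, b, n
typing: well-typed — term : P
ordered: ✓, c, d, b, n once each; derivable with no W/C/E
linear: ✓, c, d, b, n: one use apiece
affine: ✓, no duplicate uses among c, d, b, n
relevant: ✓, every one of c, d, b, n appears
unrestricted: ✓, typability at P is all that's needed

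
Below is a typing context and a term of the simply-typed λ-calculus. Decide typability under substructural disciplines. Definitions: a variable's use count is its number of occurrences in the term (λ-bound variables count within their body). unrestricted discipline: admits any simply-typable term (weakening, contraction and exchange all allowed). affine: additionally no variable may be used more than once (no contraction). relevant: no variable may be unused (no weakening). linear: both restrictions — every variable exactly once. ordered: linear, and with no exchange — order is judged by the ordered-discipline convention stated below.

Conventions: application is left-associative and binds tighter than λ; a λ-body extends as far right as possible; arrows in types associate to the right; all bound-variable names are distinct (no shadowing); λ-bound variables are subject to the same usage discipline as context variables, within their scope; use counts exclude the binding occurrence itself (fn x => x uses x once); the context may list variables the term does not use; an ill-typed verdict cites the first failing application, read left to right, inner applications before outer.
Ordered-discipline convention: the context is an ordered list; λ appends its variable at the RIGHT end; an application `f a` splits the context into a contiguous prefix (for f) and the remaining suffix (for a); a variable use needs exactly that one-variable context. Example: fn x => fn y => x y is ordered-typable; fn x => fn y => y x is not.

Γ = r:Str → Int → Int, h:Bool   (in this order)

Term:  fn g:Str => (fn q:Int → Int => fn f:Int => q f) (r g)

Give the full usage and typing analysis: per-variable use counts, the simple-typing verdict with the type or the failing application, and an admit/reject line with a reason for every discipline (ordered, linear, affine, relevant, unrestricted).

usage: r: 1; h: 0; g (λ-bound): 1; q (λ-bound): 1; f (λ-bound): 1
use order (left to right): q, f, r, g
typing: well-typed at Str → Int → Int
ordered ✗ (needs weakening: h unused)
linear ✗ (needs weakening: h unused)
affine ✓ (no duplicate uses among r, h, g, q, f)
relevant ✗ (needs weakening: h unused)
unrestricted ✓ (typability at Str → Int → Int is all that's needed)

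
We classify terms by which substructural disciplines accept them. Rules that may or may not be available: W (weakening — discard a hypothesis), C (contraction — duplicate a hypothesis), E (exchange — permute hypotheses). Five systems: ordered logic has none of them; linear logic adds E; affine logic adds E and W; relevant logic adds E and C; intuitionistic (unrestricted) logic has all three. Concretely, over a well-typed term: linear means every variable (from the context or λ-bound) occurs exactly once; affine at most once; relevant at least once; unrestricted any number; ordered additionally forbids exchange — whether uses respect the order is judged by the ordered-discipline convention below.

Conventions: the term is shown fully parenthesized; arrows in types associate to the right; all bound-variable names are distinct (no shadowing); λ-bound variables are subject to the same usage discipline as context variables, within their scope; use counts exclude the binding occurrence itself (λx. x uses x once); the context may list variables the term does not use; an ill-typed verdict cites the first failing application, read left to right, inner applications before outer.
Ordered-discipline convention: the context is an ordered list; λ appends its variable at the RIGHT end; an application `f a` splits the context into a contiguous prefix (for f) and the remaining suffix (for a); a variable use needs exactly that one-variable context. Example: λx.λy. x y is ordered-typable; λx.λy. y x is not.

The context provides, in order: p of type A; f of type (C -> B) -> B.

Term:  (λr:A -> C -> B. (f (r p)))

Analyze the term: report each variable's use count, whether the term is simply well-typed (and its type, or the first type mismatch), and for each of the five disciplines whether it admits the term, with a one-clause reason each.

variable uses: p: 1×; f: 1×; r (λ-bound): 1×
use order (left to right): f, r, p
typing: well-typed — term : (A -> C -> B) -> B
ordered ✗ (needs exchange: uses follow f, r, p)
linear ✓ (single use per variable (p, f, r))
affine ✓ (no duplicate uses among p, f, r)
relevant ✓ (p, f, r: all used, weakening unneeded)
unrestricted ✓ (type-checks ((A -> C -> B) -> B) and nothing is barred)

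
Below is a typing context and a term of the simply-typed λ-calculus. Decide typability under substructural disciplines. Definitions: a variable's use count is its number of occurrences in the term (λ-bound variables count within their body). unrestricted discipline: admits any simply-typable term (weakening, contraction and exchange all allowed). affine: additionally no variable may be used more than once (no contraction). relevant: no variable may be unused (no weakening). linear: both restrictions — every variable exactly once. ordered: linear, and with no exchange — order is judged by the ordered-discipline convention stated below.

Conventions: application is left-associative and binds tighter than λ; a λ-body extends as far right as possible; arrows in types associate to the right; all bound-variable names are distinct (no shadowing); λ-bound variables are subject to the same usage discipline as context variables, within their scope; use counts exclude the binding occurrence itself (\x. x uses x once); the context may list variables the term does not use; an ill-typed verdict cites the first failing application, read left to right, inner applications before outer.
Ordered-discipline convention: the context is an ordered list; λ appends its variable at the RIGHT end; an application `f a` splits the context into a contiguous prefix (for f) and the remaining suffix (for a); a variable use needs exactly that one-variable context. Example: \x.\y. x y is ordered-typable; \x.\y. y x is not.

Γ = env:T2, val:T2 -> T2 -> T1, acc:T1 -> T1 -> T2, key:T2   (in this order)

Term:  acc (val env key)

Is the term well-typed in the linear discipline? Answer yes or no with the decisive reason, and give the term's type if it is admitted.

yes — env, val, acc, key: one use apiece; term : T1 -> T2
variable uses: env: 1×; val: 1×; acc: 1×; key: 1×
uses in reading order: acc, val, env, key
typing: well-typed at T1 -> T2
all disciplines: ordered ✗, linear ✓, affine ✓, relevant ✓, unrestricted ✓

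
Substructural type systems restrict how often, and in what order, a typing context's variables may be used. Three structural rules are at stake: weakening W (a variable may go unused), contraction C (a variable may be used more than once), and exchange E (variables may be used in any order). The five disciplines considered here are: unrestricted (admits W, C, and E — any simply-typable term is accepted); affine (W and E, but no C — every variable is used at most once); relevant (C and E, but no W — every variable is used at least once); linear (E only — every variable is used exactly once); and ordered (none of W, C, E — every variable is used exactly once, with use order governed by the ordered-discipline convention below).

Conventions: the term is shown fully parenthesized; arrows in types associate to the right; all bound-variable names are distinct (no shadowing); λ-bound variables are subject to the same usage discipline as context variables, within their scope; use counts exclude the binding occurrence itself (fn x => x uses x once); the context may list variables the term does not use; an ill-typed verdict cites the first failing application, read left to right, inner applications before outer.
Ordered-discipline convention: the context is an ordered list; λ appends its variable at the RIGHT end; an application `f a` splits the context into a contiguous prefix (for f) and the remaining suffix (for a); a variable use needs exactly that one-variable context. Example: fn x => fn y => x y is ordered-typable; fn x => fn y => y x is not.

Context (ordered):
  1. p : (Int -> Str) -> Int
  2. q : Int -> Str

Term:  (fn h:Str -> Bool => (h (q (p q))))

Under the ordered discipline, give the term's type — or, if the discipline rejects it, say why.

not well-typed under ordered — q ×2 used more than once (contraction)
use counts: p ×1; q ×2; h (bound) ×1
order of uses: h, q, p, q
typing: well-typed at (Str -> Bool) -> Bool
summary: ordered ✗; linear ✗; affine ✗; relevant ✓; unrestricted ✓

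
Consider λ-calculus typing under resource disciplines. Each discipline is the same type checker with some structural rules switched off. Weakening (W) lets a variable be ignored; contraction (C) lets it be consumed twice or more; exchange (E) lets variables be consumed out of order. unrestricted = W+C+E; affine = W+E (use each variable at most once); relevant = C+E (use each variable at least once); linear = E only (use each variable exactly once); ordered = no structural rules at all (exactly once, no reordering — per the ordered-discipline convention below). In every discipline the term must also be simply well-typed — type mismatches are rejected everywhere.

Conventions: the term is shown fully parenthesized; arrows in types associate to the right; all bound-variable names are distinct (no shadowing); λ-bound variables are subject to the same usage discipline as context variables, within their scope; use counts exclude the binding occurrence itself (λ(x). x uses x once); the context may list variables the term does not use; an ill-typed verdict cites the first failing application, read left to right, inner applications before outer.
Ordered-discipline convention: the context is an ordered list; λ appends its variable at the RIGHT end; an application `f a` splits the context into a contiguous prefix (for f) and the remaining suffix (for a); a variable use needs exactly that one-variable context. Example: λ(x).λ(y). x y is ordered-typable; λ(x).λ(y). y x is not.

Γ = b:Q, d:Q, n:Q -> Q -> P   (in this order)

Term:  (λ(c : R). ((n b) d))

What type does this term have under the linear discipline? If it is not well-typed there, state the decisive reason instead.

not well-typed under linear — unused: c — weakening required
counts: b: 1; d: 1; n: 1; c (bound): 0
order of uses: n, b, d
typing: ✓ — R -> P
per-discipline verdicts: ordered ✗; linear ✗; affine ✓; relevant ✗; unrestricted ✓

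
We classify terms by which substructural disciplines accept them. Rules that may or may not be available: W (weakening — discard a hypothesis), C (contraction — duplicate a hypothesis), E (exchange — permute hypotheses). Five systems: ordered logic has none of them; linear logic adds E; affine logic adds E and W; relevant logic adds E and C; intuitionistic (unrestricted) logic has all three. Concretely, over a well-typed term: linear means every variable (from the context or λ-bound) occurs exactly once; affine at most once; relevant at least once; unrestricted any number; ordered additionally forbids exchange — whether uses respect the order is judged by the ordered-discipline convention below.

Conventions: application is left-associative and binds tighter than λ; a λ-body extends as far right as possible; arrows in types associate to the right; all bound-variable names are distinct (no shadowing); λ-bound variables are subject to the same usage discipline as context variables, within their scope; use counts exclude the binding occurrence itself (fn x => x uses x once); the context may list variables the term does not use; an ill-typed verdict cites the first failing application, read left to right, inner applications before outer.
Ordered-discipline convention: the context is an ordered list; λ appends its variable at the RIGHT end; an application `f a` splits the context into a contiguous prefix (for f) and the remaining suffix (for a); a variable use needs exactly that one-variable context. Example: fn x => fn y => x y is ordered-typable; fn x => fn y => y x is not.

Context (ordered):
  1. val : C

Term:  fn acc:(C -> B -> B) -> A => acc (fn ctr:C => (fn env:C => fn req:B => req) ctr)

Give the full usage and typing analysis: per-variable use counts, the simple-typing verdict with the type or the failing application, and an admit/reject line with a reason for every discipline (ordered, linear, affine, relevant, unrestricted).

variable uses: val ×0; acc (bound) ×1; ctr (bound) ×1; env (bound) ×0; req (bound) ×1
uses in reading order: acc, req, ctr
typing: well-typed at ((C -> B -> B) -> A) -> A
ordered: ✗, needs weakening: val, env unused
linear: ✗, needs weakening: val, env unused
affine: ✓, val, acc, ctr, env, req: no repeats, contraction unneeded
relevant: ✗, needs weakening: val, env unused
unrestricted: ✓, simply typable at ((C -> B -> B) -> A) -> A; W, C, E all held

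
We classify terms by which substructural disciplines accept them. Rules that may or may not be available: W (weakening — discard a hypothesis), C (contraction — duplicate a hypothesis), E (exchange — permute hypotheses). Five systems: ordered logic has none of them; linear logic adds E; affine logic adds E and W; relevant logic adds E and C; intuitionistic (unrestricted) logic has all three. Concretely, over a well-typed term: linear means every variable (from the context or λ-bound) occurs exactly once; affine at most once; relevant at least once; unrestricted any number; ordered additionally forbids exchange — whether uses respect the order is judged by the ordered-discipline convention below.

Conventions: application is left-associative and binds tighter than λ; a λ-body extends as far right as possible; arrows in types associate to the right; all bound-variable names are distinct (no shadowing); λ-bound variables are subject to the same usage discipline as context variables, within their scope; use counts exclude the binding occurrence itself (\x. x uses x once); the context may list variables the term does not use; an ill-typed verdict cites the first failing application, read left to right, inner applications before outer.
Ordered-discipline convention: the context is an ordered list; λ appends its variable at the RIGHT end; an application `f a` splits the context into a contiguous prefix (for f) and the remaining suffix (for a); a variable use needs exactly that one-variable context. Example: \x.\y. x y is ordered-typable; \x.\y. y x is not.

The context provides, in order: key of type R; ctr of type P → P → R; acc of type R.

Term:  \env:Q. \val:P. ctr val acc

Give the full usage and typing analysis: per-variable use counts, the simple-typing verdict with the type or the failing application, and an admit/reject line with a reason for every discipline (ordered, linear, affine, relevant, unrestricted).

usage: key=0; ctr=1; acc=1; env [bound]=0; val [bound]=1
use order (left to right): ctr, val, acc
typing: ill-typed: a function awaiting P gets R
ordered: ✗, the type mismatch rejects it
linear: ✗, not simply typable
affine: ✗, fails simple typing
relevant: ✗, a type mismatch blocks all five
unrestricted: ✗, the type mismatch rejects it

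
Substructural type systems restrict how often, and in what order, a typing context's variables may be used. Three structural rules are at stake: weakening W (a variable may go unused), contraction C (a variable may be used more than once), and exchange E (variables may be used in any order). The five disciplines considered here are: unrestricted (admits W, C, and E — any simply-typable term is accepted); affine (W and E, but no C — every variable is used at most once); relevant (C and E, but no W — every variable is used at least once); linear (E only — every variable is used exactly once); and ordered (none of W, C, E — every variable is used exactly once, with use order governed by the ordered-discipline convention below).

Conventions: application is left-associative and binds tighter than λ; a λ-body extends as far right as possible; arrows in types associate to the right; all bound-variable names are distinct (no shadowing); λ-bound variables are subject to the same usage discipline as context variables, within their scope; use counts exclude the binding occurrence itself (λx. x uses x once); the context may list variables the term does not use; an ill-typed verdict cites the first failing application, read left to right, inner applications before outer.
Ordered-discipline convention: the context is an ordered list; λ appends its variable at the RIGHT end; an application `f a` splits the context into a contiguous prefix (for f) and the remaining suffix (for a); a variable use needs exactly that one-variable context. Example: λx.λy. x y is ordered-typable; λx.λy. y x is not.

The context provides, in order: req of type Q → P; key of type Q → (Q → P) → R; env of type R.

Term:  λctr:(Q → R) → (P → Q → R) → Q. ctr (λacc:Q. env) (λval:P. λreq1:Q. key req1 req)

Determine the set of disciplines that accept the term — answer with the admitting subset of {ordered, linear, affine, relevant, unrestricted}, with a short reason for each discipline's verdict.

admitted by: affine, unrestricted
usage: req: 1, key: 1, env: 1, ctr (bound): 1, acc (bound): 0, val (bound): 0, req1 (bound): 1
left-to-right use order: ctr, env, key, req1, req
typing: ✓ — ((Q → R) → (P → Q → R) → Q) → Q
ordered: ✗ — acc, val never used (weakening)
linear: ✗ — acc, val never used (weakening)
affine: ✓ — at most one use each (req, key, env, ctr, acc, val, req1)
relevant: ✗ — acc, val never used (weakening)
unrestricted: ✓ — typability at ((Q → R) → (P → Q → R) → Q) → Q is all that's needed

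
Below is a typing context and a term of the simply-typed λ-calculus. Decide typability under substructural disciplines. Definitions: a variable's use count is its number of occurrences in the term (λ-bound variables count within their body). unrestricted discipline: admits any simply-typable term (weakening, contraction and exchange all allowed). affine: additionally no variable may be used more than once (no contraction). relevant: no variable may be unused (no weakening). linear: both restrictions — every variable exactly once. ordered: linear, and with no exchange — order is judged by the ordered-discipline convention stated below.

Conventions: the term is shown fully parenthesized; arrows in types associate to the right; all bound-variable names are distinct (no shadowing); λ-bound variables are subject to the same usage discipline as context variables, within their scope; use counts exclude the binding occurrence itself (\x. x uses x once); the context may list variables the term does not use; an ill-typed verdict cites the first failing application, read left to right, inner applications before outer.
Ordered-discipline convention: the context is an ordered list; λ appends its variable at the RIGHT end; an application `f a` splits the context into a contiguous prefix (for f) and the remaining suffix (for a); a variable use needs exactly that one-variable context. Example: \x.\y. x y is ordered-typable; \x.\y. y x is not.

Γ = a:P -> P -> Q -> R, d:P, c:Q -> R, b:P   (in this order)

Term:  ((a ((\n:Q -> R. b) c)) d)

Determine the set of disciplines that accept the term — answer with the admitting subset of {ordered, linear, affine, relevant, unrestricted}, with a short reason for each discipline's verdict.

admitting disciplines: affine, unrestricted
use counts: a=1, d=1, c=1, b=1, n (bound)=0
order of uses: a, b, c, d
typing: well-typed — term : Q -> R
ordered: ✗ — needs weakening: n unused
linear: ✗ — needs weakening: n unused
affine: ✓ — no duplicate uses among a, d, c, b, n
relevant: ✗ — needs weakening: n unused
unrestricted: ✓ — type-checks (Q -> R) and nothing is barred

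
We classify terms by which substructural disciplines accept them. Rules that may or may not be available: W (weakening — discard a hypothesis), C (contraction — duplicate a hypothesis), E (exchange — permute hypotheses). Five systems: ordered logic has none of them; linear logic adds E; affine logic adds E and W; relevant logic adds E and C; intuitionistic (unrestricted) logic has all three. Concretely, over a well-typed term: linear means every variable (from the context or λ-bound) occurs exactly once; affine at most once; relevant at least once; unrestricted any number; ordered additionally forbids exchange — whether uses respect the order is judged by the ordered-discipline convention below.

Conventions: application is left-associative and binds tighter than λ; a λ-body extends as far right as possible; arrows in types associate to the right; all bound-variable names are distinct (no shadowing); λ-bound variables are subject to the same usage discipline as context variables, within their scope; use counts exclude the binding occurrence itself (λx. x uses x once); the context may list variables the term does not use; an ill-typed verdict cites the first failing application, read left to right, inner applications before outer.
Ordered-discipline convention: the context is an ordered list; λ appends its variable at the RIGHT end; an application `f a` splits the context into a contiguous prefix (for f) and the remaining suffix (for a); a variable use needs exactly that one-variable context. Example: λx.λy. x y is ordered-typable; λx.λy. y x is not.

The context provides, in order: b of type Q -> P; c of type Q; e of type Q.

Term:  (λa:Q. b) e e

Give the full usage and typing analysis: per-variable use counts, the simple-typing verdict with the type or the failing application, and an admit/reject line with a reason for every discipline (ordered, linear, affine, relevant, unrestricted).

use counts: b ×1, c ×0, e ×2, a (λ-bound) ×0
left-to-right use order: b, e, e
typing: well-typed at P
ordered ✗ (uses contraction: e ×2; c, a left unused)
linear ✗ (uses contraction: e ×2; c, a left unused)
affine ✗ (uses contraction: e ×2)
relevant ✗ (c, a left unused)
unrestricted ✓ (typability at P is all that's needed)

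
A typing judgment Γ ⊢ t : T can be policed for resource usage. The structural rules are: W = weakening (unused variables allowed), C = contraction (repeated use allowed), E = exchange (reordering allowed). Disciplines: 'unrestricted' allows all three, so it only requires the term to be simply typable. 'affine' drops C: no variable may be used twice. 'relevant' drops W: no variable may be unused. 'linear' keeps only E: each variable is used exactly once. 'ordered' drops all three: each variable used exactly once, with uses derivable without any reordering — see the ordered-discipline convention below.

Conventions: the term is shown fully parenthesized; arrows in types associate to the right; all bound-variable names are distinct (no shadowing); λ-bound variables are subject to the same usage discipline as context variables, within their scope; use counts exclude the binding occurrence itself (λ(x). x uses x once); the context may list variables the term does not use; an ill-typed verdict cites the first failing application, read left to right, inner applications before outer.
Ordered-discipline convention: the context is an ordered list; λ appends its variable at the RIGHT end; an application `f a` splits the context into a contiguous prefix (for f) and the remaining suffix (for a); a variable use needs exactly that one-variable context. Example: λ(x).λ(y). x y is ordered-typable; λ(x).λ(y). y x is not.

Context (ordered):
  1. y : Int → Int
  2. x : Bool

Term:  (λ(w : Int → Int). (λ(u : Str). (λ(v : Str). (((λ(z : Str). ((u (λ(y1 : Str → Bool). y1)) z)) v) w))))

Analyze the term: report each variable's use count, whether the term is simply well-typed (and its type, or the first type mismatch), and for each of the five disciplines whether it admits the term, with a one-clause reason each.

usage: y: 0; x: 0; w [bound]: 1; u [bound]: 1; v [bound]: 1; z [bound]: 1; y1 [bound]: 1
left-to-right use order: u, y1, z, v, w
typing: ill-typed: can't apply a value of type Str
ordered: ✗, not simply typable
linear: ✗, fails simple typing
affine: ✗, a type mismatch blocks all five
relevant: ✗, the type mismatch rejects it
unrestricted: ✗, not simply typable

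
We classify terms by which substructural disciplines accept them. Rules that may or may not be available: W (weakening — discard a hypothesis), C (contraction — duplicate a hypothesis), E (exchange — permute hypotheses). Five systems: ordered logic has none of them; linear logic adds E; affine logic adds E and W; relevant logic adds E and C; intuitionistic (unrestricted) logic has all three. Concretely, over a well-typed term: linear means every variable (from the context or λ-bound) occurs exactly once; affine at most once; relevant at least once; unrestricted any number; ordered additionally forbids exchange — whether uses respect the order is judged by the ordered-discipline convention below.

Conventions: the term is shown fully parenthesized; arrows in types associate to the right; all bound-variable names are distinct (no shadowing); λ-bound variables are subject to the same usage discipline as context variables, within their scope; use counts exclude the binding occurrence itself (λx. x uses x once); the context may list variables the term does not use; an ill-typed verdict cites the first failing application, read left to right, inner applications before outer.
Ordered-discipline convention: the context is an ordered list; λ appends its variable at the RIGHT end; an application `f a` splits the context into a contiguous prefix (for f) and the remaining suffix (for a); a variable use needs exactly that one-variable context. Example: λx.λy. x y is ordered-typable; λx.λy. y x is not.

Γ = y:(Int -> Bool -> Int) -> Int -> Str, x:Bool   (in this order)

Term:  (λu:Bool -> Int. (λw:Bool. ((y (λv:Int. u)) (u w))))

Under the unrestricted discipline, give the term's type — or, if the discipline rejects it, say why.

term : (Bool -> Int) -> Bool -> Str
counts: y: 1, x: 0, u (λ-bound): 2, w (λ-bound): 1, v (λ-bound): 0
order of uses: y, u, u, w
typing: well-typed at (Bool -> Int) -> Bool -> Str
across the five disciplines: ordered ✗ · linear ✗ · affine ✗ · relevant ✗ · unrestricted ✓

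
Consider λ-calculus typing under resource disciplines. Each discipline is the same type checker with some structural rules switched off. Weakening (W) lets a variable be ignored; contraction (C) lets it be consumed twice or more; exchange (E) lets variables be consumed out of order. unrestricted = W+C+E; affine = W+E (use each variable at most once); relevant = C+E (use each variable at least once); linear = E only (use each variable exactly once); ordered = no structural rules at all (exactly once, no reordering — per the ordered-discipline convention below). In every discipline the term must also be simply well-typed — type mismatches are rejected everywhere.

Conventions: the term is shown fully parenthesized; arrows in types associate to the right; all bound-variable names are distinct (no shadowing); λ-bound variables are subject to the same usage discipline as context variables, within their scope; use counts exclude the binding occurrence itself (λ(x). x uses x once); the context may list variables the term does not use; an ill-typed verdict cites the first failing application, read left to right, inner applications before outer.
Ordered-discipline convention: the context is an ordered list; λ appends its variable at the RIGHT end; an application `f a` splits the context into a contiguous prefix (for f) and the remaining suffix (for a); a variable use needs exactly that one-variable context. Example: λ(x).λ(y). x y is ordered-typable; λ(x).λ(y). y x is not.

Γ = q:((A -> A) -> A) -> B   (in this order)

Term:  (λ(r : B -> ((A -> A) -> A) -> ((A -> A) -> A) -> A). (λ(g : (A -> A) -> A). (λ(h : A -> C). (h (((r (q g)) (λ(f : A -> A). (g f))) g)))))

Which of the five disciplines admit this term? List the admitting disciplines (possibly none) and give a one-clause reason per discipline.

accepted by: relevant, unrestricted
usage: q: 1; r (bound): 1; g (bound): 3; h (bound): 1; f (bound): 1
use order (left to right): h, r, q, g, g, f, g
typing: ✓ — (B -> ((A -> A) -> A) -> ((A -> A) -> A) -> A) -> ((A -> A) -> A) -> (A -> C) -> C
ordered: ✗, g ×3 used more than once (contraction)
linear: ✗, g ×3 used more than once (contraction)
affine: ✗, g ×3 used more than once (contraction)
relevant: ✓, q, r, g, h, f: all used, weakening unneeded
unrestricted: ✓, typability at (B -> ((A -> A) -> A) -> ((A -> A) -> A) -> A) -> ((A -> A) -> A) -> (A -> C) -> C is all that's needed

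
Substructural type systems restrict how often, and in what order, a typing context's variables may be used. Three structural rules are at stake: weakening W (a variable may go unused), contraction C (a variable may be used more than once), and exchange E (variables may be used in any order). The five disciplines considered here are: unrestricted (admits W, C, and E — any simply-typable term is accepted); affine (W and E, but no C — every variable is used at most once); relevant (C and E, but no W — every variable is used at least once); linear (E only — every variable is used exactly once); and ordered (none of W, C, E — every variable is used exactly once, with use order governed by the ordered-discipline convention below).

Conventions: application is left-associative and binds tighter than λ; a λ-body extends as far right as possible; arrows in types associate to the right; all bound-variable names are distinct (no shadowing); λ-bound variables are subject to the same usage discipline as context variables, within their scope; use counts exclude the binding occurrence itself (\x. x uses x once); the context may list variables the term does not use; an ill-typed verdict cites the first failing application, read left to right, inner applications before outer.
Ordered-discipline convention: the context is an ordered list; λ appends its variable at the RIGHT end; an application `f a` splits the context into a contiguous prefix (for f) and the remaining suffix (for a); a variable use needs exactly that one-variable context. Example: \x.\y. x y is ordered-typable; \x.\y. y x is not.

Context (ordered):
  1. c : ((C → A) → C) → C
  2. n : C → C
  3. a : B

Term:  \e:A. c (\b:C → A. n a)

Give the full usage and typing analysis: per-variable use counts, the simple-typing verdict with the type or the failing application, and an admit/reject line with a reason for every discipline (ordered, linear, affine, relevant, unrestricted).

counts: c ×1, n ×1, a ×1, e [bound] ×0, b [bound] ×0
use order (left to right): c, n, a
typing: ill-typed: an argument B mismatches the expected C
ordered ✗ (not simply typable)
linear ✗ (fails simple typing)
affine ✗ (a type mismatch blocks all five)
relevant ✗ (the type mismatch rejects it)
unrestricted ✗ (not simply typable)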